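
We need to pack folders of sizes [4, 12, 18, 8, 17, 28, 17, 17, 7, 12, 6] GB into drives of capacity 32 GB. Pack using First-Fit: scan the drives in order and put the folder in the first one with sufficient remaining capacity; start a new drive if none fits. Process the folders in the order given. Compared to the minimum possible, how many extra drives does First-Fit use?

First-Fit: [4,12,8,7] [18,12] [17,6] [28] [17] [17] → 6 drives.
Total size 146 GB; any packing needs at least ⌈146/32⌉ = 5 drives.
An optimal packing achieves that bound: [28,4] [18,12] [17,12] [17,8,7] [17,6] → 5 drives.
Excess: 6 − 5 = 1.

1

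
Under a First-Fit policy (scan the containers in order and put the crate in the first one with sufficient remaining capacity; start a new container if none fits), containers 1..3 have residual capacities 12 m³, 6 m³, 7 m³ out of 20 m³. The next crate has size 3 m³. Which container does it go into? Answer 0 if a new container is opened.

1

Containers with room: container 1 (12 m³), container 2 (6 m³), container 3 (7 m³).
The first with room is container 1.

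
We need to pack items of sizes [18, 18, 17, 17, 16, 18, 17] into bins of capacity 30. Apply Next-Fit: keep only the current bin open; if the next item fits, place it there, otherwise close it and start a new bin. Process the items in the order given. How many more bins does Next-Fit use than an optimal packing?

0

Next-Fit: [18] [18] [17] [17] [16] [18] [17] → 7 bins.
7 items exceed 15 (half the capacity), and no two of those can share a bin, so at least 7 bins are needed.
So 7 is already optimal.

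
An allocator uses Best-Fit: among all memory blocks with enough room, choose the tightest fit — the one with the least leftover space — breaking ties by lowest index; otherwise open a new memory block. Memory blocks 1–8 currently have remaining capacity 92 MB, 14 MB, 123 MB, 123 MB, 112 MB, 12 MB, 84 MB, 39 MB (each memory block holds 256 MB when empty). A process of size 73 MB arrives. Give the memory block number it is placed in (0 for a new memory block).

Memory blocks with room: memory block 1 (92 MB), memory block 3 (123 MB), memory block 4 (123 MB), memory block 5 (112 MB), memory block 7 (84 MB).
Tightest fit is memory block 7 with 84 MB free.

7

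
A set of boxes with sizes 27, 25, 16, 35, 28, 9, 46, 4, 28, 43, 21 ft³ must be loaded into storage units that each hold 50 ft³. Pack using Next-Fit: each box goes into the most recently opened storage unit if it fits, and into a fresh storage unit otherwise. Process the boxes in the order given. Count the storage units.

storage unit 1: place 27 ft³, 23 ft³ left
storage unit 2: place 25 ft³, 25 ft³ left
storage unit 2: place 16 ft³, 9 ft³ left
storage unit 3: place 35 ft³, 15 ft³ left
storage unit 4: place 28 ft³, 22 ft³ left
storage unit 4: place 9 ft³, 13 ft³ left
storage unit 5: place 46 ft³, 4 ft³ left
storage unit 5: place 4 ft³, 0 ft³ left
storage unit 6: place 28 ft³, 22 ft³ left
storage unit 7: place 43 ft³, 7 ft³ left
storage unit 8: place 21 ft³, 29 ft³ left

8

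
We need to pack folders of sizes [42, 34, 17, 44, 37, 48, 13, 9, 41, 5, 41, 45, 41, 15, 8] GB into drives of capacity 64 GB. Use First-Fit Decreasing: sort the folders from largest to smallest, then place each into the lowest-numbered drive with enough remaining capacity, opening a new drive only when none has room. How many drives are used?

9 drives

Sorted descending: 48, 45, 44, 42, 41, 41, 41, 37, 34, 17, 15, 13, 9, 8, 5.
48 GB → drive 1 (remaining 16 GB)
45 GB → drive 2 (remaining 19 GB)
44 GB → drive 3 (remaining 20 GB)
42 GB → drive 4 (remaining 22 GB)
41 GB → drive 5 (remaining 23 GB)
41 GB → drive 6 (remaining 23 GB)
41 GB → drive 7 (remaining 23 GB)
37 GB → drive 8 (remaining 27 GB)
34 GB → drive 9 (remaining 30 GB)
17 GB → drive 2 (remaining 2 GB)
15 GB → drive 1 (remaining 1 GB)
13 GB → drive 3 (remaining 7 GB)
9 GB → drive 4 (remaining 13 GB)
8 GB → drive 4 (remaining 5 GB)
5 GB → drive 3 (remaining 2 GB)
Final drives: [48,15] [45,17] [44,13,5] [42,9,8] [41] [41] [41] [37] [34].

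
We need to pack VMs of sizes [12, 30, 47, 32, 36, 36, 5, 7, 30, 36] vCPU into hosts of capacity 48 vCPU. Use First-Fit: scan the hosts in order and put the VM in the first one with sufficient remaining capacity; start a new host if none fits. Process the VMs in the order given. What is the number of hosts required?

7

Put 12 vCPU in host 1; 36 vCPU remain.
Put 30 vCPU in host 1; 6 vCPU remain.
Put 47 vCPU in host 2; 1 vCPU remain.
Put 32 vCPU in host 3; 16 vCPU remain.
Put 36 vCPU in host 4; 12 vCPU remain.
Put 36 vCPU in host 5; 12 vCPU remain.
Put 5 vCPU in host 1; 1 vCPU remain.
Put 7 vCPU in host 3; 9 vCPU remain.
Put 30 vCPU in host 6; 18 vCPU remain.
Put 36 vCPU in host 7; 12 vCPU remain.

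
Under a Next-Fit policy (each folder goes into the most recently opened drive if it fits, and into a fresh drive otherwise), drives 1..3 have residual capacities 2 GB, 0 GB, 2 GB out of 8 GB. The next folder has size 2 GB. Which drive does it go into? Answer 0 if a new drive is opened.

3

Next-Fit only looks at drive 3, which has 2 GB free.
2 GB fits there.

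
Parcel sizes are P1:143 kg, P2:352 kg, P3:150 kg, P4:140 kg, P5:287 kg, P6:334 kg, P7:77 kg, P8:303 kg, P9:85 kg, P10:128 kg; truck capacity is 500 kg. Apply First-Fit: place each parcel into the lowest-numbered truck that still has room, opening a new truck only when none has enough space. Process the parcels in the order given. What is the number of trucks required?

P1 (143 kg) → truck 1 (remaining 357 kg)
P2 (352 kg) → truck 1 (remaining 5 kg)
P3 (150 kg) → truck 2 (remaining 350 kg)
P4 (140 kg) → truck 2 (remaining 210 kg)
P5 (287 kg) → truck 3 (remaining 213 kg)
P6 (334 kg) → truck 4 (remaining 166 kg)
P7 (77 kg) → truck 2 (remaining 133 kg)
P8 (303 kg) → truck 5 (remaining 197 kg)
P9 (85 kg) → truck 2 (remaining 48 kg)
P10 (128 kg) → truck 3 (remaining 85 kg)

5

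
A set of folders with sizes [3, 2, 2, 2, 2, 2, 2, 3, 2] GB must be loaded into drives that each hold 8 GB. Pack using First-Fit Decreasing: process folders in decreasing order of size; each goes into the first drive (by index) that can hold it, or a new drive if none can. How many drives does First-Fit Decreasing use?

3

Sorted descending: 3, 3, 2, 2, 2, 2, 2, 2, 2.
3 GB → drive 1 (remaining 5 GB)
3 GB → drive 1 (remaining 2 GB)
2 GB → drive 1 (remaining 0 GB)
2 GB → drive 2 (remaining 6 GB)
2 GB → drive 2 (remaining 4 GB)
2 GB → drive 2 (remaining 2 GB)
2 GB → drive 2 (remaining 0 GB)
2 GB → drive 3 (remaining 6 GB)
2 GB → drive 3 (remaining 4 GB)
Final drives: [3,3,2] [2,2,2,2] [2,2].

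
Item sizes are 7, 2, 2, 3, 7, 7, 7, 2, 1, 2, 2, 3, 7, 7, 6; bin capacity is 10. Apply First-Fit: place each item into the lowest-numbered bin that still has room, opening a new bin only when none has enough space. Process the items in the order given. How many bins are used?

8

Put 7 in bin 1; 3 remain.
Put 2 in bin 1; 1 remain.
Put 2 in bin 2; 8 remain.
Put 3 in bin 2; 5 remain.
Put 7 in bin 3; 3 remain.
Put 7 in bin 4; 3 remain.
Put 7 in bin 5; 3 remain.
Put 2 in bin 2; 3 remain.
Put 1 in bin 1; 0 remain.
Put 2 in bin 2; 1 remain.
Put 2 in bin 3; 1 remain.
Put 3 in bin 4; 0 remain.
Put 7 in bin 6; 3 remain.
Put 7 in bin 7; 3 remain.
Put 6 in bin 8; 4 remain.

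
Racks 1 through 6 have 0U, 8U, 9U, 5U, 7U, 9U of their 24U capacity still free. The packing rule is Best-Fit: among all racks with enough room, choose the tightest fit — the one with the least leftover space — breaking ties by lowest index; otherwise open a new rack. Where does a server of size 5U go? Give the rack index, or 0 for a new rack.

Racks with room: rack 2 (8U), rack 3 (9U), rack 4 (5U), rack 5 (7U), rack 6 (9U).
Tightest fit is rack 4 with 5U free.

4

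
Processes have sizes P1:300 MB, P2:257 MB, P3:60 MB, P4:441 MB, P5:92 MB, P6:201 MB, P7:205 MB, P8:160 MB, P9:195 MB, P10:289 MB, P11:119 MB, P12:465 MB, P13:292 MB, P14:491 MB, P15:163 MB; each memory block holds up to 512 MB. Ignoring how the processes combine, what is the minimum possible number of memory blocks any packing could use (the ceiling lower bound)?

8 memory blocks

Total size = 300 + 257 + 60 + 441 + 92 + 201 + 205 + 160 + 195 + 289 + 119 + 465 + 292 + 491 + 163 = 3730 MB.
⌈3730 / 512⌉ = 8.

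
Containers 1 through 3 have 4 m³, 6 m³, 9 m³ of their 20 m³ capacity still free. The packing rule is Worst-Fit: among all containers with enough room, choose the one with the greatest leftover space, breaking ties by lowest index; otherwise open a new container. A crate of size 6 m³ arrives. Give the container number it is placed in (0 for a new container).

Containers with room: container 2 (6 m³), container 3 (9 m³).
Most room is container 3 with 9 m³ free.

3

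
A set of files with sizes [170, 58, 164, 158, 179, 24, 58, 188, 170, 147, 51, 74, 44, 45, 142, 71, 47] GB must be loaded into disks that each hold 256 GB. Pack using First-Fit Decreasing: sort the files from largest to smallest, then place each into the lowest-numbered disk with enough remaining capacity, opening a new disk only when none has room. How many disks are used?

8 disks

Sorted descending: 188, 179, 170, 170, 164, 158, 147, 142, 74, 71, 58, 58, 51, 47, 45, 44, 24.
disk 1: place 188 GB, 68 GB left
disk 2: place 179 GB, 77 GB left
disk 3: place 170 GB, 86 GB left
disk 4: place 170 GB, 86 GB left
disk 5: place 164 GB, 92 GB left
disk 6: place 158 GB, 98 GB left
disk 7: place 147 GB, 109 GB left
disk 8: place 142 GB, 114 GB left
disk 2: place 74 GB, 3 GB left
disk 3: place 71 GB, 15 GB left
disk 1: place 58 GB, 10 GB left
disk 4: place 58 GB, 28 GB left
disk 5: place 51 GB, 41 GB left
disk 6: place 47 GB, 51 GB left
disk 6: place 45 GB, 6 GB left
disk 7: place 44 GB, 65 GB left
disk 4: place 24 GB, 4 GB left
Final disks: [188,58] [179,74] [170,71] [170,58,24] [164,51] [158,47,45] [147,44] [142].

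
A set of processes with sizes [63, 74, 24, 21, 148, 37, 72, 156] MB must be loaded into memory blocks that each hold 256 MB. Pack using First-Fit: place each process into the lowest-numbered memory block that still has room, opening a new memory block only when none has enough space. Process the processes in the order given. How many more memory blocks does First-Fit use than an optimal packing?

First-Fit: [63,74,24,21,37] [148,72] [156] → 3 memory blocks.
Total size 595 MB; any packing needs at least ⌈595/256⌉ = 3 memory blocks.
So 3 is already optimal.

0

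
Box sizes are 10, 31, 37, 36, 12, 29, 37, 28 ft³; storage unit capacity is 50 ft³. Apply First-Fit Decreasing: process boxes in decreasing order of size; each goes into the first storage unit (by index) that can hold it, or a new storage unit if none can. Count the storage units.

Sorted descending: 37, 37, 36, 31, 29, 28, 12, 10.
storage unit 1: place 37 ft³, 13 ft³ left
storage unit 2: place 37 ft³, 13 ft³ left
storage unit 3: place 36 ft³, 14 ft³ left
storage unit 4: place 31 ft³, 19 ft³ left
storage unit 5: place 29 ft³, 21 ft³ left
storage unit 6: place 28 ft³, 22 ft³ left
storage unit 1: place 12 ft³, 1 ft³ left
storage unit 2: place 10 ft³, 3 ft³ left

6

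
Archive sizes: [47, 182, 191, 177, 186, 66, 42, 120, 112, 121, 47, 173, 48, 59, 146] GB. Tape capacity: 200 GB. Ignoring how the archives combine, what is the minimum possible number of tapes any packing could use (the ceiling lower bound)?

9 tapes

Total size = 47 + 182 + 191 + 177 + 186 + 66 + 42 + 120 + 112 + 121 + 47 + 173 + 48 + 59 + 146 = 1717 GB.
⌈1717 / 200⌉ = 9.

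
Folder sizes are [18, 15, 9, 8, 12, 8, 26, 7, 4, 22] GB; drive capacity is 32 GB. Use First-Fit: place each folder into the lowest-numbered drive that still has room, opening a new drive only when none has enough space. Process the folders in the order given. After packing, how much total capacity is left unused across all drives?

Put 18 GB in drive 1; 14 GB remain.
Put 15 GB in drive 2; 17 GB remain.
Put 9 GB in drive 1; 5 GB remain.
Put 8 GB in drive 2; 9 GB remain.
Put 12 GB in drive 3; 20 GB remain.
Put 8 GB in drive 2; 1 GB remain.
Put 26 GB in drive 4; 6 GB remain.
Put 7 GB in drive 3; 13 GB remain.
Put 4 GB in drive 1; 1 GB remain.
Put 22 GB in drive 5; 10 GB remain.
5 drives × 32 GB = 160 GB; used 129 GB; unused 31 GB.

31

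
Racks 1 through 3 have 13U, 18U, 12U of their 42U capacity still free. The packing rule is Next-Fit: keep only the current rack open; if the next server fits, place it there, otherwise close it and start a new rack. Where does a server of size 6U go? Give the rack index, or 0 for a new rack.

Next-Fit only looks at rack 3, which has 12U free.
6U fits there.

3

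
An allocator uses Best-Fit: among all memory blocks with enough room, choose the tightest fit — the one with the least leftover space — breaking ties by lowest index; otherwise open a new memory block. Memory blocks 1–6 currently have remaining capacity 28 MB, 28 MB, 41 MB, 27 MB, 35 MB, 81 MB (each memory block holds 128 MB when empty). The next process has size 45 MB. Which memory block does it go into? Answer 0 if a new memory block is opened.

Memory blocks with room: memory block 6 (81 MB).
Tightest fit is memory block 6 with 81 MB free.

6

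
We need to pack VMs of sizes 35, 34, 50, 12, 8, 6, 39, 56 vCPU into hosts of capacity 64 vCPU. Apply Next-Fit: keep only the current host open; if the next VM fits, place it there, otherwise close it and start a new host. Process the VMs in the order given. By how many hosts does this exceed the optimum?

0

Next-Fit: [35] [34] [50,12] [8,6,39] [56] → 5 hosts.
5 VMs exceed 32 vCPU (half the capacity), and no two of those can share a host, so at least 5 hosts are needed.
So 5 is already optimal.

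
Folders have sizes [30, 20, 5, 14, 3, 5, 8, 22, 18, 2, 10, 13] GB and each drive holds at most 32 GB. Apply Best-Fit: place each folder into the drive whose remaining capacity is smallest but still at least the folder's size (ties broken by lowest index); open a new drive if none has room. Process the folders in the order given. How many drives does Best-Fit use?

5

30 GB → drive 1 (remaining 2 GB)
20 GB → drive 2 (remaining 12 GB)
5 GB → drive 2 (remaining 7 GB)
14 GB → drive 3 (remaining 18 GB)
3 GB → drive 2 (remaining 4 GB)
5 GB → drive 3 (remaining 13 GB)
8 GB → drive 3 (remaining 5 GB)
22 GB → drive 4 (remaining 10 GB)
18 GB → drive 5 (remaining 14 GB)
2 GB → drive 1 (remaining 0 GB)
10 GB → drive 4 (remaining 0 GB)
13 GB → drive 5 (remaining 1 GB)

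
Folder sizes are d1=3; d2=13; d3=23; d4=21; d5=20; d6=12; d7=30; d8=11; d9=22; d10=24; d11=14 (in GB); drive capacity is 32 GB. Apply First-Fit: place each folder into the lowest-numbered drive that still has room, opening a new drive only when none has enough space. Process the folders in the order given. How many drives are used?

d1 (3 GB) → drive 1 (remaining 29 GB)
d2 (13 GB) → drive 1 (remaining 16 GB)
d3 (23 GB) → drive 2 (remaining 9 GB)
d4 (21 GB) → drive 3 (remaining 11 GB)
d5 (20 GB) → drive 4 (remaining 12 GB)
d6 (12 GB) → drive 1 (remaining 4 GB)
d7 (30 GB) → drive 5 (remaining 2 GB)
d8 (11 GB) → drive 3 (remaining 0 GB)
d9 (22 GB) → drive 6 (remaining 10 GB)
d10 (24 GB) → drive 7 (remaining 8 GB)
d11 (14 GB) → drive 8 (remaining 18 GB)

8 drives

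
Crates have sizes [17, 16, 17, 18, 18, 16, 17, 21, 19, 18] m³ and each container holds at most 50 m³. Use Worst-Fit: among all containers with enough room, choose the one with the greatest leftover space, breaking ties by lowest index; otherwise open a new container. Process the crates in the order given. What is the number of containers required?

5 containers

17 m³ → container 1 (remaining 33 m³)
16 m³ → container 1 (remaining 17 m³)
17 m³ → container 1 (remaining 0 m³)
18 m³ → container 2 (remaining 32 m³)
18 m³ → container 2 (remaining 14 m³)
16 m³ → container 3 (remaining 34 m³)
17 m³ → container 3 (remaining 17 m³)
21 m³ → container 4 (remaining 29 m³)
19 m³ → container 4 (remaining 10 m³)
18 m³ → container 5 (remaining 32 m³)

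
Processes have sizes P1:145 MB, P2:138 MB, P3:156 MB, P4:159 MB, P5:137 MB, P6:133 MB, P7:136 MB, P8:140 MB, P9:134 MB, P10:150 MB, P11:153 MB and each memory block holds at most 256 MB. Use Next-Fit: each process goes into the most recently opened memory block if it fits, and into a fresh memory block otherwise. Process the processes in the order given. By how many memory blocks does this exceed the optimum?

Next-Fit: [145] [138] [156] [159] [137] [133] [136] [140] [134] [150] [153] → 11 memory blocks.
11 processes exceed 128 MB (half the capacity), and no two of those can share a memory block, so at least 11 memory blocks are needed.
So 11 is already optimal.

0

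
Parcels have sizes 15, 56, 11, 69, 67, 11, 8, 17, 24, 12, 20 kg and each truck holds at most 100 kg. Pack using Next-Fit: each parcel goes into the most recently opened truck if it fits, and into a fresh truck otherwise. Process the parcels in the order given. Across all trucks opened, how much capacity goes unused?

Put 15 kg in truck 1; 85 kg remain.
Put 56 kg in truck 1; 29 kg remain.
Put 11 kg in truck 1; 18 kg remain.
Put 69 kg in truck 2; 31 kg remain.
Put 67 kg in truck 3; 33 kg remain.
Put 11 kg in truck 3; 22 kg remain.
Put 8 kg in truck 3; 14 kg remain.
Put 17 kg in truck 4; 83 kg remain.
Put 24 kg in truck 4; 59 kg remain.
Put 12 kg in truck 4; 47 kg remain.
Put 20 kg in truck 4; 27 kg remain.
4 trucks × 100 kg = 400 kg; used 310 kg; unused 90 kg.

90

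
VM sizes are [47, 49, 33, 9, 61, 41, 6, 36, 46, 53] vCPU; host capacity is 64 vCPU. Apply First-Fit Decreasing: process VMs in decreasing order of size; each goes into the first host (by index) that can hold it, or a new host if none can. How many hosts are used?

8

Sorted descending: 61, 53, 49, 47, 46, 41, 36, 33, 9, 6.
Put 61 vCPU in host 1; 3 vCPU remain.
Put 53 vCPU in host 2; 11 vCPU remain.
Put 49 vCPU in host 3; 15 vCPU remain.
Put 47 vCPU in host 4; 17 vCPU remain.
Put 46 vCPU in host 5; 18 vCPU remain.
Put 41 vCPU in host 6; 23 vCPU remain.
Put 36 vCPU in host 7; 28 vCPU remain.
Put 33 vCPU in host 8; 31 vCPU remain.
Put 9 vCPU in host 2; 2 vCPU remain.
Put 6 vCPU in host 3; 9 vCPU remain.
Final hosts: [61] [53,9] [49,6] [47] [46] [41] [36] [33].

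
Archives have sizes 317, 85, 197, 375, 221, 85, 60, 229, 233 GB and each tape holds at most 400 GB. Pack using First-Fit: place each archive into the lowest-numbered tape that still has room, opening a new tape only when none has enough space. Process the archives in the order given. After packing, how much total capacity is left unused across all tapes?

Put 317 GB in tape 1; 83 GB remain.
Put 85 GB in tape 2; 315 GB remain.
Put 197 GB in tape 2; 118 GB remain.
Put 375 GB in tape 3; 25 GB remain.
Put 221 GB in tape 4; 179 GB remain.
Put 85 GB in tape 2; 33 GB remain.
Put 60 GB in tape 1; 23 GB remain.
Put 229 GB in tape 5; 171 GB remain.
Put 233 GB in tape 6; 167 GB remain.
6 tapes × 400 GB = 2400 GB; used 1802 GB; unused 598 GB.

598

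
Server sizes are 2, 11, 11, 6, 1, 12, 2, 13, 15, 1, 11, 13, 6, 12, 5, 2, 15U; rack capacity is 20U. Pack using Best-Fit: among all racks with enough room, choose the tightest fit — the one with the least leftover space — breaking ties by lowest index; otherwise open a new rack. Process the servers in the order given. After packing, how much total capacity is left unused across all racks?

42

rack 1: place 2U, 18U left
rack 1: place 11U, 7U left
rack 2: place 11U, 9U left
rack 1: place 6U, 1U left
rack 1: place 1U, 0U left
rack 3: place 12U, 8U left
rack 3: place 2U, 6U left
rack 4: place 13U, 7U left
rack 5: place 15U, 5U left
rack 5: place 1U, 4U left
rack 6: place 11U, 9U left
rack 7: place 13U, 7U left
rack 3: place 6U, 0U left
rack 8: place 12U, 8U left
rack 4: place 5U, 2U left
rack 4: place 2U, 0U left
rack 9: place 15U, 5U left
9 racks × 20U = 180U; used 138U; unused 42U.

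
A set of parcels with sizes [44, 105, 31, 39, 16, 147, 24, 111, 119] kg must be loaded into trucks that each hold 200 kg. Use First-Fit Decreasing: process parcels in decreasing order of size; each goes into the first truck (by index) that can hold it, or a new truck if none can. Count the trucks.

4 trucks

Sorted descending: 147, 119, 111, 105, 44, 39, 31, 24, 16.
truck 1: place 147 kg, 53 kg left
truck 2: place 119 kg, 81 kg left
truck 3: place 111 kg, 89 kg left
truck 4: place 105 kg, 95 kg left
truck 1: place 44 kg, 9 kg left
truck 2: place 39 kg, 42 kg left
truck 2: place 31 kg, 11 kg left
truck 3: place 24 kg, 65 kg left
truck 3: place 16 kg, 49 kg left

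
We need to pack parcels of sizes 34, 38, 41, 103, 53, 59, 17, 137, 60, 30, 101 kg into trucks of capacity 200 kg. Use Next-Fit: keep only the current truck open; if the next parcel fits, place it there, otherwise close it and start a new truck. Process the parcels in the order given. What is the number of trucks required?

Put 34 kg in truck 1; 166 kg remain.
Put 38 kg in truck 1; 128 kg remain.
Put 41 kg in truck 1; 87 kg remain.
Put 103 kg in truck 2; 97 kg remain.
Put 53 kg in truck 2; 44 kg remain.
Put 59 kg in truck 3; 141 kg remain.
Put 17 kg in truck 3; 124 kg remain.
Put 137 kg in truck 4; 63 kg remain.
Put 60 kg in truck 4; 3 kg remain.
Put 30 kg in truck 5; 170 kg remain.
Put 101 kg in truck 5; 69 kg remain.
Final trucks: [34,38,41] [103,53] [59,17] [137,60] [30,101].

5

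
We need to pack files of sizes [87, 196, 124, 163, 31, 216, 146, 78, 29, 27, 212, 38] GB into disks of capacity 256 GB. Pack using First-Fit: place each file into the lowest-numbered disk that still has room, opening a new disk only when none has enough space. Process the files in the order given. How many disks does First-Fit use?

6

disk 1: place 87 GB, 169 GB left
disk 2: place 196 GB, 60 GB left
disk 1: place 124 GB, 45 GB left
disk 3: place 163 GB, 93 GB left
disk 1: place 31 GB, 14 GB left
disk 4: place 216 GB, 40 GB left
disk 5: place 146 GB, 110 GB left
disk 3: place 78 GB, 15 GB left
disk 2: place 29 GB, 31 GB left
disk 2: place 27 GB, 4 GB left
disk 6: place 212 GB, 44 GB left
disk 4: place 38 GB, 2 GB left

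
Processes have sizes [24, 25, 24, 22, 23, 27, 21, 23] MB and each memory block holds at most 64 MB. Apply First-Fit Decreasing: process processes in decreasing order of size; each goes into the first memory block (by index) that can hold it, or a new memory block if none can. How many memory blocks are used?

4

Sorted descending: 27, 25, 24, 24, 23, 23, 22, 21.
memory block 1: place 27 MB, 37 MB left
memory block 1: place 25 MB, 12 MB left
memory block 2: place 24 MB, 40 MB left
memory block 2: place 24 MB, 16 MB left
memory block 3: place 23 MB, 41 MB left
memory block 3: place 23 MB, 18 MB left
memory block 4: place 22 MB, 42 MB left
memory block 4: place 21 MB, 21 MB left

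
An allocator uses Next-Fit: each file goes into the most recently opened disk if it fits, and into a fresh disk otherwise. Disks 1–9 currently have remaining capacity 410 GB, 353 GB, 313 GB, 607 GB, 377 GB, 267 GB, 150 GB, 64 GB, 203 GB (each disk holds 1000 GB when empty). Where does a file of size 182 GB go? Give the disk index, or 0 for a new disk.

Next-Fit only looks at disk 9, which has 203 GB free.
182 GB fits there.

9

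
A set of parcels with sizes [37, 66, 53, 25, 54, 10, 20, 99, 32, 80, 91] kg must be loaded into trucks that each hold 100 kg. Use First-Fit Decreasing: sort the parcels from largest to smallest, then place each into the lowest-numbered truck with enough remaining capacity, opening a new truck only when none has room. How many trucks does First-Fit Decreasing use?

Sorted descending: 99, 91, 80, 66, 54, 53, 37, 32, 25, 20, 10.
99 kg → truck 1 (remaining 1 kg)
91 kg → truck 2 (remaining 9 kg)
80 kg → truck 3 (remaining 20 kg)
66 kg → truck 4 (remaining 34 kg)
54 kg → truck 5 (remaining 46 kg)
53 kg → truck 6 (remaining 47 kg)
37 kg → truck 5 (remaining 9 kg)
32 kg → truck 4 (remaining 2 kg)
25 kg → truck 6 (remaining 22 kg)
20 kg → truck 3 (remaining 0 kg)
10 kg → truck 6 (remaining 12 kg)
Final trucks: [99] [91] [80,20] [66,32] [54,37] [53,25,10].

6 trucks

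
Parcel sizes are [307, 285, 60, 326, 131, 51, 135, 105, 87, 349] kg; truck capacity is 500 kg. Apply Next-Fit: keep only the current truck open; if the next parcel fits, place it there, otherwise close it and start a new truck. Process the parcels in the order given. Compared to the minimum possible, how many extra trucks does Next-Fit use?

1

Next-Fit: [307] [285,60] [326,131] [51,135,105,87] [349] → 5 trucks.
Total size 1836 kg; any packing needs at least ⌈1836/500⌉ = 4 trucks.
An optimal packing achieves that bound: [349,135] [326,131] [307,105,87] [285,60,51] → 4 trucks.
Excess: 5 − 4 = 1.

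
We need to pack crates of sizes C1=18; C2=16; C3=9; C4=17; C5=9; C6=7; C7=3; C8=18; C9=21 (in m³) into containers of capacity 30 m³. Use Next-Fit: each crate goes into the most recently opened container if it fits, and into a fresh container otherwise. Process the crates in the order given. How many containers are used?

C1 (18 m³) → container 1 (remaining 12 m³)
C2 (16 m³) → container 2 (remaining 14 m³)
C3 (9 m³) → container 2 (remaining 5 m³)
C4 (17 m³) → container 3 (remaining 13 m³)
C5 (9 m³) → container 3 (remaining 4 m³)
C6 (7 m³) → container 4 (remaining 23 m³)
C7 (3 m³) → container 4 (remaining 20 m³)
C8 (18 m³) → container 4 (remaining 2 m³)
C9 (21 m³) → container 5 (remaining 9 m³)
Final containers: [18] [16,9] [17,9] [7,3,18] [21].

5 containers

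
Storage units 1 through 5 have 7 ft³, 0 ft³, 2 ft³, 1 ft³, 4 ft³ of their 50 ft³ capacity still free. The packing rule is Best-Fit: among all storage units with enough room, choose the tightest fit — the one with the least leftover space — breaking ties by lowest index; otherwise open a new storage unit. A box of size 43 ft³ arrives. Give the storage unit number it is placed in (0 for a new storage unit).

0

No storage unit has ≥ 43 ft³ free, so a new storage unit is opened.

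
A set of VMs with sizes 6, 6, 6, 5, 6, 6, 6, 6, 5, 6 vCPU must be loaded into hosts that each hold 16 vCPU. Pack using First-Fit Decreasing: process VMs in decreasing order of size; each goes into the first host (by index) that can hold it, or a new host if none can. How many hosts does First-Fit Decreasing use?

Sorted descending: 6, 6, 6, 6, 6, 6, 6, 6, 5, 5.
host 1: place 6 vCPU, 10 vCPU left
host 1: place 6 vCPU, 4 vCPU left
host 2: place 6 vCPU, 10 vCPU left
host 2: place 6 vCPU, 4 vCPU left
host 3: place 6 vCPU, 10 vCPU left
host 3: place 6 vCPU, 4 vCPU left
host 4: place 6 vCPU, 10 vCPU left
host 4: place 6 vCPU, 4 vCPU left
host 5: place 5 vCPU, 11 vCPU left
host 5: place 5 vCPU, 6 vCPU left
Final hosts: [6,6] [6,6] [6,6] [6,6] [5,5].

5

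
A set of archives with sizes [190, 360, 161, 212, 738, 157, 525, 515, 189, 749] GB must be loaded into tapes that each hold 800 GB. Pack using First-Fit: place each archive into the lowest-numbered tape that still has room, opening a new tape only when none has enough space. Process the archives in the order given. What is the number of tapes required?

Put 190 GB in tape 1; 610 GB remain.
Put 360 GB in tape 1; 250 GB remain.
Put 161 GB in tape 1; 89 GB remain.
Put 212 GB in tape 2; 588 GB remain.
Put 738 GB in tape 3; 62 GB remain.
Put 157 GB in tape 2; 431 GB remain.
Put 525 GB in tape 4; 275 GB remain.
Put 515 GB in tape 5; 285 GB remain.
Put 189 GB in tape 2; 242 GB remain.
Put 749 GB in tape 6; 51 GB remain.

6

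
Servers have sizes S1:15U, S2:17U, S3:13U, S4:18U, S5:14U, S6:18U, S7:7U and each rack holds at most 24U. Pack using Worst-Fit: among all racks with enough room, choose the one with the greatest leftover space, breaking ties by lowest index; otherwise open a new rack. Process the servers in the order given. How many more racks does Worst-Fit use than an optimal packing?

Worst-Fit: [15] [17] [13,7] [18] [14] [18] → 6 racks.
6 servers exceed 12U (half the capacity), and no two of those can share a rack, so at least 6 racks are needed.
So 6 is already optimal.

0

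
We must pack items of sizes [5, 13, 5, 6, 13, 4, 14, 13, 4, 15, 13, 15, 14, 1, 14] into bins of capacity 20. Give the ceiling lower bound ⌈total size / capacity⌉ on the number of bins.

Total size = 5 + 13 + 5 + 6 + 13 + 4 + 14 + 13 + 4 + 15 + 13 + 15 + 14 + 1 + 14 = 149.
⌈149 / 20⌉ = 8.

8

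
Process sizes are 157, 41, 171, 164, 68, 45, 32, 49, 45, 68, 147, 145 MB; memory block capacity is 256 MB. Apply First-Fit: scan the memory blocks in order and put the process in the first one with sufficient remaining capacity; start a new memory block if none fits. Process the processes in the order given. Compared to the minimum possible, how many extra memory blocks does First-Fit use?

1

First-Fit: [157,41,45] [171,68] [164,32,49] [45,68] [147] [145] → 6 memory blocks.
Total size 1132 MB; any packing needs at least ⌈1132/256⌉ = 5 memory blocks.
An optimal packing achieves that bound: [171,68] [164,68] [157,49,45] [147,45,41] [145,32] → 5 memory blocks.
Excess: 6 − 5 = 1.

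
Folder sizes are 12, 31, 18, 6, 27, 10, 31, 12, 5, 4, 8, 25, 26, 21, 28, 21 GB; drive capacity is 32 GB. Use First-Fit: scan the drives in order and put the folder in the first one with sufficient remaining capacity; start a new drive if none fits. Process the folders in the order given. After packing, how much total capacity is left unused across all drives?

drive 1: place 12 GB, 20 GB left
drive 2: place 31 GB, 1 GB left
drive 1: place 18 GB, 2 GB left
drive 3: place 6 GB, 26 GB left
drive 4: place 27 GB, 5 GB left
drive 3: place 10 GB, 16 GB left
drive 5: place 31 GB, 1 GB left
drive 3: place 12 GB, 4 GB left
drive 4: place 5 GB, 0 GB left
drive 3: place 4 GB, 0 GB left
drive 6: place 8 GB, 24 GB left
drive 7: place 25 GB, 7 GB left
drive 8: place 26 GB, 6 GB left
drive 6: place 21 GB, 3 GB left
drive 9: place 28 GB, 4 GB left
drive 10: place 21 GB, 11 GB left
10 drives × 32 GB = 320 GB; used 285 GB; unused 35 GB.

35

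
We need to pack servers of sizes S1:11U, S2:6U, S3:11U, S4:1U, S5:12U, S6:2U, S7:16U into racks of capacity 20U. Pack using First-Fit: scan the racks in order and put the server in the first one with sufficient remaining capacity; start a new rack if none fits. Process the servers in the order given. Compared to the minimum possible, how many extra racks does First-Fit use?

0

First-Fit: [11,6,1,2] [11] [12] [16] → 4 racks.
4 servers exceed 10U (half the capacity), and no two of those can share a rack, so at least 4 racks are needed.
So 4 is already optimal.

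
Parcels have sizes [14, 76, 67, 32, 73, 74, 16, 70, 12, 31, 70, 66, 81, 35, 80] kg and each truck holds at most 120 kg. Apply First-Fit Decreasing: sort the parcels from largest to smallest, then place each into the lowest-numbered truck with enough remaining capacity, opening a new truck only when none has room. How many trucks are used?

9 trucks

Sorted descending: 81, 80, 76, 74, 73, 70, 70, 67, 66, 35, 32, 31, 16, 14, 12.
Put 81 kg in truck 1; 39 kg remain.
Put 80 kg in truck 2; 40 kg remain.
Put 76 kg in truck 3; 44 kg remain.
Put 74 kg in truck 4; 46 kg remain.
Put 73 kg in truck 5; 47 kg remain.
Put 70 kg in truck 6; 50 kg remain.
Put 70 kg in truck 7; 50 kg remain.
Put 67 kg in truck 8; 53 kg remain.
Put 66 kg in truck 9; 54 kg remain.
Put 35 kg in truck 1; 4 kg remain.
Put 32 kg in truck 2; 8 kg remain.
Put 31 kg in truck 3; 13 kg remain.
Put 16 kg in truck 4; 30 kg remain.
Put 14 kg in truck 4; 16 kg remain.
Put 12 kg in truck 3; 1 kg remain.
Final trucks: [81,35] [80,32] [76,31,12] [74,16,14] [73] [70] [70] [67] [66].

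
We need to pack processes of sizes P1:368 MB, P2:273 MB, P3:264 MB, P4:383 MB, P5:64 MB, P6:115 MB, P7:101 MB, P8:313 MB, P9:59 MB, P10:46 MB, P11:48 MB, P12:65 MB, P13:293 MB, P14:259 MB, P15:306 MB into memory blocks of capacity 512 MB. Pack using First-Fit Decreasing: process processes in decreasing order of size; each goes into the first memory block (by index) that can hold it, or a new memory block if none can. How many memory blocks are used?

Sorted descending: 383, 368, 313, 306, 293, 273, 264, 259, 115, 101, 65, 64, 59, 48, 46.
Put 383 MB in memory block 1; 129 MB remain.
Put 368 MB in memory block 2; 144 MB remain.
Put 313 MB in memory block 3; 199 MB remain.
Put 306 MB in memory block 4; 206 MB remain.
Put 293 MB in memory block 5; 219 MB remain.
Put 273 MB in memory block 6; 239 MB remain.
Put 264 MB in memory block 7; 248 MB remain.
Put 259 MB in memory block 8; 253 MB remain.
Put 115 MB in memory block 1; 14 MB remain.
Put 101 MB in memory block 2; 43 MB remain.
Put 65 MB in memory block 3; 134 MB remain.
Put 64 MB in memory block 3; 70 MB remain.
Put 59 MB in memory block 3; 11 MB remain.
Put 48 MB in memory block 4; 158 MB remain.
Put 46 MB in memory block 4; 112 MB remain.
Final memory blocks: [383,115] [368,101] [313,65,64,59] [306,48,46] [293] [273] [264] [259].

8 memory blocks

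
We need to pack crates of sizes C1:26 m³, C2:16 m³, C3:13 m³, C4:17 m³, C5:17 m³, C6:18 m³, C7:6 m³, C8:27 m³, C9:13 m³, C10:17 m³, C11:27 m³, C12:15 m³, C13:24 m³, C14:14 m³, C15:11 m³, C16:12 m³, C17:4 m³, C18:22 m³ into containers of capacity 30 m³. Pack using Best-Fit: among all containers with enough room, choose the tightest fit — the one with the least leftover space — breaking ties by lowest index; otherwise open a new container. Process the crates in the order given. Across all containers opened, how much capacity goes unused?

31

container 1: place C1 (26 m³), 4 m³ left
container 2: place C2 (16 m³), 14 m³ left
container 2: place C3 (13 m³), 1 m³ left
container 3: place C4 (17 m³), 13 m³ left
container 4: place C5 (17 m³), 13 m³ left
container 5: place C6 (18 m³), 12 m³ left
container 5: place C7 (6 m³), 6 m³ left
container 6: place C8 (27 m³), 3 m³ left
container 3: place C9 (13 m³), 0 m³ left
container 7: place C10 (17 m³), 13 m³ left
container 8: place C11 (27 m³), 3 m³ left
container 9: place C12 (15 m³), 15 m³ left
container 10: place C13 (24 m³), 6 m³ left
container 9: place C14 (14 m³), 1 m³ left
container 4: place C15 (11 m³), 2 m³ left
container 7: place C16 (12 m³), 1 m³ left
container 1: place C17 (4 m³), 0 m³ left
container 11: place C18 (22 m³), 8 m³ left
11 containers × 30 m³ = 330 m³; used 299 m³; unused 31 m³.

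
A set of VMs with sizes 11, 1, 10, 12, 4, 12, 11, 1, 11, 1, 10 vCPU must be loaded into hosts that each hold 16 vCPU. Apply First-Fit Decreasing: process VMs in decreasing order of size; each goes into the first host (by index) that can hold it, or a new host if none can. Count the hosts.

Sorted descending: 12, 12, 11, 11, 11, 10, 10, 4, 1, 1, 1.
host 1: place 12 vCPU, 4 vCPU left
host 2: place 12 vCPU, 4 vCPU left
host 3: place 11 vCPU, 5 vCPU left
host 4: place 11 vCPU, 5 vCPU left
host 5: place 11 vCPU, 5 vCPU left
host 6: place 10 vCPU, 6 vCPU left
host 7: place 10 vCPU, 6 vCPU left
host 1: place 4 vCPU, 0 vCPU left
host 2: place 1 vCPU, 3 vCPU left
host 2: place 1 vCPU, 2 vCPU left
host 2: place 1 vCPU, 1 vCPU left
Final hosts: [12,4] [12,1,1,1] [11] [11] [11] [10] [10].

7 hosts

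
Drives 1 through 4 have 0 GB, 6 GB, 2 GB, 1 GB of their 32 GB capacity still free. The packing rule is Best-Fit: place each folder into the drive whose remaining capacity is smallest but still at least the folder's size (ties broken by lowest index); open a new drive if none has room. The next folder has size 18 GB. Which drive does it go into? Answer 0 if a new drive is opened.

0

No drive has ≥ 18 GB free, so a new drive is opened.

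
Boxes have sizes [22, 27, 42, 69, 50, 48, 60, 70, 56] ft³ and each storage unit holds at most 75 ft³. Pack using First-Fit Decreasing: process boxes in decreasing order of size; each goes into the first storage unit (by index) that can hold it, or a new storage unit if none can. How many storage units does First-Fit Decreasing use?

Sorted descending: 70, 69, 60, 56, 50, 48, 42, 27, 22.
Put 70 ft³ in storage unit 1; 5 ft³ remain.
Put 69 ft³ in storage unit 2; 6 ft³ remain.
Put 60 ft³ in storage unit 3; 15 ft³ remain.
Put 56 ft³ in storage unit 4; 19 ft³ remain.
Put 50 ft³ in storage unit 5; 25 ft³ remain.
Put 48 ft³ in storage unit 6; 27 ft³ remain.
Put 42 ft³ in storage unit 7; 33 ft³ remain.
Put 27 ft³ in storage unit 6; 0 ft³ remain.
Put 22 ft³ in storage unit 5; 3 ft³ remain.

7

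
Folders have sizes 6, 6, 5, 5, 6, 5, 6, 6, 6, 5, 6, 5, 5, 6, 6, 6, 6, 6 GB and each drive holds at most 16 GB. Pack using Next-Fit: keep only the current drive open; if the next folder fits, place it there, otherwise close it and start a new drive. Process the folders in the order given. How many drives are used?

6 GB → drive 1 (remaining 10 GB)
6 GB → drive 1 (remaining 4 GB)
5 GB → drive 2 (remaining 11 GB)
5 GB → drive 2 (remaining 6 GB)
6 GB → drive 2 (remaining 0 GB)
5 GB → drive 3 (remaining 11 GB)
6 GB → drive 3 (remaining 5 GB)
6 GB → drive 4 (remaining 10 GB)
6 GB → drive 4 (remaining 4 GB)
5 GB → drive 5 (remaining 11 GB)
6 GB → drive 5 (remaining 5 GB)
5 GB → drive 5 (remaining 0 GB)
5 GB → drive 6 (remaining 11 GB)
6 GB → drive 6 (remaining 5 GB)
6 GB → drive 7 (remaining 10 GB)
6 GB → drive 7 (remaining 4 GB)
6 GB → drive 8 (remaining 10 GB)
6 GB → drive 8 (remaining 4 GB)

8 drives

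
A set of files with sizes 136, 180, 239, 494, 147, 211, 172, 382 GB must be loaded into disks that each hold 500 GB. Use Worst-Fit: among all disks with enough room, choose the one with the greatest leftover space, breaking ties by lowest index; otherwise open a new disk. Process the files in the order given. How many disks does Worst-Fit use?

5 disks

136 GB → disk 1 (remaining 364 GB)
180 GB → disk 1 (remaining 184 GB)
239 GB → disk 2 (remaining 261 GB)
494 GB → disk 3 (remaining 6 GB)
147 GB → disk 2 (remaining 114 GB)
211 GB → disk 4 (remaining 289 GB)
172 GB → disk 4 (remaining 117 GB)
382 GB → disk 5 (remaining 118 GB)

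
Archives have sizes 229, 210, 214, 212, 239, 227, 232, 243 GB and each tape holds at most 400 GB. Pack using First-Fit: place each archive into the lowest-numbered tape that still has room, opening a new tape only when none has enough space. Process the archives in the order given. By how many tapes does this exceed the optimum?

First-Fit: [229] [210] [214] [212] [239] [227] [232] [243] → 8 tapes.
8 archives exceed 200 GB (half the capacity), and no two of those can share a tape, so at least 8 tapes are needed.
So 8 is already optimal.

0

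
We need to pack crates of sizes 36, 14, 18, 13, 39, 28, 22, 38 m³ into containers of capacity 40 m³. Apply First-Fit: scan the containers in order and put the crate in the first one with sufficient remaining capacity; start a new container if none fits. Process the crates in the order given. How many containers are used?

6

36 m³ → container 1 (remaining 4 m³)
14 m³ → container 2 (remaining 26 m³)
18 m³ → container 2 (remaining 8 m³)
13 m³ → container 3 (remaining 27 m³)
39 m³ → container 4 (remaining 1 m³)
28 m³ → container 5 (remaining 12 m³)
22 m³ → container 3 (remaining 5 m³)
38 m³ → container 6 (remaining 2 m³)
Final containers: [36] [14,18] [13,22] [39] [28] [38].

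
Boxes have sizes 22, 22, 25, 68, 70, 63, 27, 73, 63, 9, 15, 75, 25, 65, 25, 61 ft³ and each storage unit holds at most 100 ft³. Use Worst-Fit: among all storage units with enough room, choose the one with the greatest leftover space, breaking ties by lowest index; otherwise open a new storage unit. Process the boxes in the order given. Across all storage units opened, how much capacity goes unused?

192

storage unit 1: place 22 ft³, 78 ft³ left
storage unit 1: place 22 ft³, 56 ft³ left
storage unit 1: place 25 ft³, 31 ft³ left
storage unit 2: place 68 ft³, 32 ft³ left
storage unit 3: place 70 ft³, 30 ft³ left
storage unit 4: place 63 ft³, 37 ft³ left
storage unit 4: place 27 ft³, 10 ft³ left
storage unit 5: place 73 ft³, 27 ft³ left
storage unit 6: place 63 ft³, 37 ft³ left
storage unit 6: place 9 ft³, 28 ft³ left
storage unit 2: place 15 ft³, 17 ft³ left
storage unit 7: place 75 ft³, 25 ft³ left
storage unit 1: place 25 ft³, 6 ft³ left
storage unit 8: place 65 ft³, 35 ft³ left
storage unit 8: place 25 ft³, 10 ft³ left
storage unit 9: place 61 ft³, 39 ft³ left
9 storage units × 100 ft³ = 900 ft³; used 708 ft³; unused 192 ft³.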